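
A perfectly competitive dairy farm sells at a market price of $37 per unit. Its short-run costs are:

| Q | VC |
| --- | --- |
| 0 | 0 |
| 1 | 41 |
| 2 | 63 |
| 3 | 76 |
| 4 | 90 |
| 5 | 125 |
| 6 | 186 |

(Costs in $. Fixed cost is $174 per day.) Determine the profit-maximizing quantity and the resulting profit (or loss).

Q = 5; profit = -$114

Compute π = P·Q − TC at each output: Q=0: -174; Q=1: -178; Q=2: -163; Q=3: -139; Q=4: -116; Q=5: -114; Q=6: -138.
Profit is maximized at Q = 5. AVC there is 125/5 = $25 ≤ P, so producing beats shutting down (which would give -$174).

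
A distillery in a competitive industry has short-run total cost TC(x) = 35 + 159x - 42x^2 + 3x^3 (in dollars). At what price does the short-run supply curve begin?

Short-run supply begins at min AVC. From VC = 159x - 42x^2 + 3x^3, AVC = 159 - 42x + 3x^2.
dAVC/dx = -42 + 6x = 0 gives x = 7. min AVC = 159 - 42·7 + 3·7^2 = 12.
The firm shuts down for any P below $12.

$12 per unit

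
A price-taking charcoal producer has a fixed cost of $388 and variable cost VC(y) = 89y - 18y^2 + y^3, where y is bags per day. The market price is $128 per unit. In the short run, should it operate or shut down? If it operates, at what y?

From TC, MC = TC'(y) = 89 - 36y + 3y^2 and AVC = VC/y = 89 - 18y + y^2.
The AVC parabola has its vertex at y = 18/2 = 9, where AVC = 89 - 18·9 + 9^2 = $8.
Because $128 ≥ $8, revenue can cover variable cost; the firm operates.
P = MC gives -39 - 36y + 3y^2 = 0, with roots -1 and 13. Take the larger (rising MC): y* = 13.
Check: AVC at y = 13 is $24 ≤ P, so revenue covers variable cost.
Profit = P·y − TC = 128·13 − 700 = $964.

Produce at y = 13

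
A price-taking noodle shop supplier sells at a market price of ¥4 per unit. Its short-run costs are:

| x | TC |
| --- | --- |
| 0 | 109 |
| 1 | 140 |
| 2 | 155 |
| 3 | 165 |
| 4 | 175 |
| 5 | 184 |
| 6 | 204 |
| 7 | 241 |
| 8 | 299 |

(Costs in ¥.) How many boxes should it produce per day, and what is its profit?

Compute π = P·x − TC at each output: x=0: -109; x=1: -136; x=2: -147; x=3: -153; x=4: -159; x=5: -164; x=6: -180; x=7: -213; x=8: -267.
Profit is highest at x = 0. Equivalently, the lowest AVC in the table is 75/5 ≈ ¥15 at x = 5, and P = ¥4 falls below it — price never covers variable cost, so the firm shuts down and loses only its fixed cost.

x = 0 (shut down); profit = -¥109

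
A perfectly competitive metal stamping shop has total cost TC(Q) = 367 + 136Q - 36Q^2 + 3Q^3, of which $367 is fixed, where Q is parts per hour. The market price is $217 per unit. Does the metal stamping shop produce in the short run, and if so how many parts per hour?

Variable cost is VC = 136Q - 36Q^2 + 3Q^3, so AVC = VC/Q = 136 - 36Q + 3Q^2 and MC = dTC/dQ = 136 - 72Q + 9Q^2.
AVC hits its minimum where MC = AVC, at Q = 6, giving min AVC = 136 - 36·6 + 3·6^2 = $28.
P = $217 exceeds min AVC = $28, so the firm stays open.
Solving P = MC: -81 - 72Q + 9Q^2 = 0 ⇒ Q = -1 or 9. On the upward-sloping branch, Q* = 9.
Check: AVC at Q = 9 is $55 ≤ P, so revenue covers variable cost.
Profit = P·Q − TC = 217·9 − 862 = $1091.

Produce at Q = 9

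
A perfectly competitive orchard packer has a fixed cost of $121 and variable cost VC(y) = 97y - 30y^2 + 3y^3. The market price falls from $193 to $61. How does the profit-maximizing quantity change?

Output falls from 8 to 6

AVC = 97 - 30y + 3y^2, minimized at y = 5 where min AVC = $22. MC = 97 - 60y + 9y^2.
With P = $193 above the shutdown price, P = MC gives y = 8.
At P = $61 ≥ min AVC, set P = MC: y = 6. The firm stays open but cuts output.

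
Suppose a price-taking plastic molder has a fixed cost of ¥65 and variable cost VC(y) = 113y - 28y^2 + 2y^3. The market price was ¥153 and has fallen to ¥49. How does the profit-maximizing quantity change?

MC = 113 - 56y + 6y^2; the shutdown threshold is min AVC = ¥15 (at y = 7).
With P = ¥153 above the shutdown price, P = MC gives y = 10.
At P = ¥49 ≥ min AVC, set P = MC: y = 8. The firm stays open but cuts output.

Output falls from 10 to 8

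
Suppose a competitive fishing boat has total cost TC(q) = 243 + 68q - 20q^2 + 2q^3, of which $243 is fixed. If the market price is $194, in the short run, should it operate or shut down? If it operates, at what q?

Strip out fixed cost: VC = 68q - 20q^2 + 2q^3. Then AVC = 68 - 20q + 2q^2 and MC = 68 - 40q + 6q^2.
AVC is minimized where dAVC/dq = -20 + 4q = 0, at q = 5; min AVC = 68 - 20·5 + 2·5^2 = $18.
Because $194 ≥ $18, revenue can cover variable cost; the firm operates.
Solving P = MC: -126 - 40q + 6q^2 = 0 ⇒ q = -7/3 or 9. On the upward-sloping branch, q* = 9.
Check: AVC at q = 9 is $50 ≤ P, so revenue covers variable cost.
Profit = P·q − TC = 194·9 − 693 = $1053.

Produce at q = 9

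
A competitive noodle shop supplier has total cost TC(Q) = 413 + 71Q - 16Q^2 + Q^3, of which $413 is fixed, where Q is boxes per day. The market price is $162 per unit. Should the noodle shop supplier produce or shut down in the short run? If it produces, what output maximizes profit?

Produce at Q = 13

Strip out fixed cost: VC = 71Q - 16Q^2 + Q^3. Then AVC = 71 - 16Q + Q^2 and MC = 71 - 32Q + 3Q^2.
AVC hits its minimum where MC = AVC, at Q = 8, giving min AVC = 71 - 16·8 + 8^2 = $7.
Because $162 ≥ $7, revenue can cover variable cost; the firm operates.
Set P = MC: 162 = 71 - 32Q + 3Q^2 → -91 - 32Q + 3Q^2 = 0. The roots are Q = -7/3 and Q = 13; the profit-maximizing output is on the rising part of MC, so Q* = 13.
Check: AVC at Q = 13 is $32 ≤ P, so revenue covers variable cost.
Profit = P·Q − TC = 162·13 − 829 = $1277.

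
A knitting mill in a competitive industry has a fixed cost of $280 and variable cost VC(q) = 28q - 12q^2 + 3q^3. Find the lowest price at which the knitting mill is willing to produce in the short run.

$16 per unit

The shutdown price is the minimum of AVC. VC = 28q - 12q^2 + 3q^3, so AVC = 28 - 12q + 3q^2.
At the minimum of AVC, MC = AVC. MC = 28 - 24q + 9q^2; setting MC = AVC gives 6q^2 - 12q = 0, so q = 2. min AVC = 16.
For P < $16 the firm produces nothing.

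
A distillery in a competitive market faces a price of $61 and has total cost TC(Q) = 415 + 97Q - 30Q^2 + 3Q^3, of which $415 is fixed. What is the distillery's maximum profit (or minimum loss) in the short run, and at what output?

AVC = 97 - 30Q + 3Q^2; min AVC = $22 at Q = 5. Since P = $61 ≥ min AVC, the firm produces.
MC = 97 - 60Q + 9Q^2. Setting P = MC and taking the root on the rising branch gives Q* = 6.
TR = 61·6 = 366. TC = 415 + 150 = 565. Profit = 366 − 565 = -$199.
By producing, the firm covers all variable cost plus $216 of fixed cost; shutting down would lose the full $415.

Profit = -$199 at Q = 6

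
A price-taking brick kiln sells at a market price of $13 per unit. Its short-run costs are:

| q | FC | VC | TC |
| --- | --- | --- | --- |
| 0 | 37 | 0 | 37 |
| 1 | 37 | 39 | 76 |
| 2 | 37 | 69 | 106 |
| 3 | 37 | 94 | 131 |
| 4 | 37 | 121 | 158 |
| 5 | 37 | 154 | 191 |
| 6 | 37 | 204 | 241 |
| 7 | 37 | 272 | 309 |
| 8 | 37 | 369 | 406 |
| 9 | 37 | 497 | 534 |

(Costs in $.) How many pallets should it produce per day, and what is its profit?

q = 0 (shut down); profit = -$37

Tabulate TR − TC: q=0: -37; q=1: -63; q=2: -80; q=3: -92; q=4: -106; q=5: -126; q=6: -163; q=7: -218; q=8: -302; q=9: -417.
Profit is highest at q = 0. Equivalently, the lowest AVC in the table is 121/4 ≈ $30.25 at q = 4, and P = $13 falls below it — price never covers variable cost, so the firm shuts down and loses only its fixed cost.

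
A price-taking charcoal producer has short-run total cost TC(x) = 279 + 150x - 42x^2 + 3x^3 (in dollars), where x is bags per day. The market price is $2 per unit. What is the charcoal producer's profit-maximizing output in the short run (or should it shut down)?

Variable cost is VC = 150x - 42x^2 + 3x^3, so AVC = VC/x = 150 - 42x + 3x^2 and MC = dTC/dx = 150 - 84x + 9x^2.
AVC hits its minimum where MC = AVC, at x = 7, giving min AVC = 150 - 42·7 + 3·7^2 = $3.
With P < min AVC ($2 < $3), every unit sold adds to the loss.
The firm minimizes its loss by shutting down and losing only its fixed cost of $279.

Shut down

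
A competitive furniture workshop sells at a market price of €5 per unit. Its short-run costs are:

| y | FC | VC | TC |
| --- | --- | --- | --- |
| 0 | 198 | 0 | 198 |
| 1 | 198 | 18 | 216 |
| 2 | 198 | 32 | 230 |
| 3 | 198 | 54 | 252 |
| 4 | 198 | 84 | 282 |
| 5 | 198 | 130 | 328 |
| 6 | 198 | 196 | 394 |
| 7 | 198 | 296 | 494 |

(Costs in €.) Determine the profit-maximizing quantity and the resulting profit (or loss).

y = 0 (shut down); profit = -€198

Tabulate TR − TC: y=0: -198; y=1: -211; y=2: -220; y=3: -237; y=4: -262; y=5: -303; y=6: -364; y=7: -459.
Profit is highest at y = 0. Equivalently, the lowest AVC in the table is 32/2 ≈ €16 at y = 2, and P = €5 falls below it — price never covers variable cost, so the firm shuts down and loses only its fixed cost.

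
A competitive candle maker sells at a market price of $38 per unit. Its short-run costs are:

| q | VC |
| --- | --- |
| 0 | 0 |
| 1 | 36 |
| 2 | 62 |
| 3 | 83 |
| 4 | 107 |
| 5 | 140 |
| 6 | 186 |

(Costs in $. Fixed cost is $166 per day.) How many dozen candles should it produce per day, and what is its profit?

Tabulate TR − TC: q=0: -166; q=1: -164; q=2: -152; q=3: -135; q=4: -121; q=5: -116; q=6: -124.
Profit is maximized at q = 5. AVC there is 140/5 = $28 ≤ P, so producing beats shutting down (which would give -$166).

q = 5; profit = -$116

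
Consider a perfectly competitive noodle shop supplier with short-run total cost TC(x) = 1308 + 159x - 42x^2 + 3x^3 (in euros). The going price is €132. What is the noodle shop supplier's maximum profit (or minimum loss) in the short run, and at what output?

AVC = 159 - 42x + 3x^2 has its minimum €12 at x = 7; price €132 clears that bar, so the firm operates.
With MC = 159 - 84x + 9x^2, P = MC on the upward-sloping part at x* = 9.
TR = 132·9 = 1188. TC = 1308 + 216 = 1524. Profit = 1188 − 1524 = -€336.
That loss of €336 beats the €1308 the firm would lose by shutting down; producing recovers €972 of fixed cost.

Profit = -€336 at x = 9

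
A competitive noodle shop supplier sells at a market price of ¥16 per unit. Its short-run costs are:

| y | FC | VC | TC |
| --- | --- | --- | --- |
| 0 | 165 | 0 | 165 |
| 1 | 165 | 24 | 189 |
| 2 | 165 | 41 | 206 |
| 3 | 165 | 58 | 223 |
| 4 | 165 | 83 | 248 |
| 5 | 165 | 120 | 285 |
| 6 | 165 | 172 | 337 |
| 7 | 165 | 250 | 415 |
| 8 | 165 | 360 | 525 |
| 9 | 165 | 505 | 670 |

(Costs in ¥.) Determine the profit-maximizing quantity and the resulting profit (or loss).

Tabulate TR − TC: y=0: -165; y=1: -173; y=2: -174; y=3: -175; y=4: -184; y=5: -205; y=6: -241; y=7: -303; y=8: -397; y=9: -526.
Profit is highest at y = 0. Equivalently, the lowest AVC in the table is 58/3 ≈ ¥19.33 at y = 3, and P = ¥16 falls below it — price never covers variable cost, so the firm shuts down and loses only its fixed cost.

y = 0 (shut down); profit = -¥165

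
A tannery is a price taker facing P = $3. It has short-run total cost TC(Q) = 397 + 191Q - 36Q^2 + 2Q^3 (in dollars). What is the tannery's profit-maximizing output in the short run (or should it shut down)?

Variable cost is VC = 191Q - 36Q^2 + 2Q^3, so AVC = VC/Q = 191 - 36Q + 2Q^2 and MC = dTC/dQ = 191 - 72Q + 6Q^2.
AVC is minimized where dAVC/dQ = -36 + 4Q = 0, at Q = 9; min AVC = 191 - 36·9 + 2·9^2 = $29.
With P < min AVC ($3 < $29), every unit sold adds to the loss.
Shutting down limits the loss to fixed cost, $397.

Shut down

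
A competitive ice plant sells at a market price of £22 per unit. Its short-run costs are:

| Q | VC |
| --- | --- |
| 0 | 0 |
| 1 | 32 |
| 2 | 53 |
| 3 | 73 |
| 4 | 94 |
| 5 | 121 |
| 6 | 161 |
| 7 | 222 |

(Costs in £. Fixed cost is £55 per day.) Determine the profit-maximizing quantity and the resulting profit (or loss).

Compute π = P·Q − TC at each output: Q=0: -55; Q=1: -65; Q=2: -64; Q=3: -62; Q=4: -61; Q=5: -66; Q=6: -84; Q=7: -123.
Profit is highest at Q = 0. Equivalently, the lowest AVC in the table is 94/4 ≈ £23.50 at Q = 4, and P = £22 falls below it — price never covers variable cost, so the firm shuts down and loses only its fixed cost.

Q = 0 (shut down); profit = -£55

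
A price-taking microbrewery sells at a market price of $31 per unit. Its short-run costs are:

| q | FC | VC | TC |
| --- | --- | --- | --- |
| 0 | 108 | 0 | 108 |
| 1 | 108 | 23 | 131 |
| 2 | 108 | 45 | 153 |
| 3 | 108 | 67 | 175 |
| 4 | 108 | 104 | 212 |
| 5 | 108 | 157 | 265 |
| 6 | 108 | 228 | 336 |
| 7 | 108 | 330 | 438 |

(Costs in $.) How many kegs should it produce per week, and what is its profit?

q = 3; profit = -$82

Tabulate TR − TC: q=0: -108; q=1: -100; q=2: -91; q=3: -82; q=4: -88; q=5: -110; q=6: -150; q=7: -221.
Profit is maximized at q = 3. AVC there is 67/3 = $22.33 ≤ P, so producing beats shutting down (which would give -$108).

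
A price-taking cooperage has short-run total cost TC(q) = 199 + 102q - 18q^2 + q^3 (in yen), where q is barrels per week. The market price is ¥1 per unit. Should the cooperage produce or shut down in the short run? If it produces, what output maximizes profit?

Shut down

From TC, MC = TC'(q) = 102 - 36q + 3q^2 and AVC = VC/q = 102 - 18q + q^2.
The AVC parabola has its vertex at q = 18/2 = 9, where AVC = 102 - 18·9 + 9^2 = ¥21.
With P < min AVC (¥1 < ¥21), every unit sold adds to the loss.
Shutting down limits the loss to fixed cost, ¥199.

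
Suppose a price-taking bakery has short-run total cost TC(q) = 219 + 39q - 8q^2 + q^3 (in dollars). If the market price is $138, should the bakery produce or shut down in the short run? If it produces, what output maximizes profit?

Strip out fixed cost: VC = 39q - 8q^2 + q^3. Then AVC = 39 - 8q + q^2 and MC = 39 - 16q + 3q^2.
AVC hits its minimum where MC = AVC, at q = 4, giving min AVC = 39 - 8·4 + 4^2 = $23.
P = $138 exceeds min AVC = $23, so the firm stays open.
Solving P = MC: -99 - 16q + 3q^2 = 0 ⇒ q = -11/3 or 9. On the upward-sloping branch, q* = 9.
Check: AVC at q = 9 is $48 ≤ P, so revenue covers variable cost.
Profit = P·q − TC = 138·9 − 651 = $591.

Produce at q = 9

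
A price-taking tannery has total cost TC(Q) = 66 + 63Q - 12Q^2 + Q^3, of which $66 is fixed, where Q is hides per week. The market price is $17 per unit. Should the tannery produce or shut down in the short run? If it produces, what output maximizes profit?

Shut down

From TC, MC = TC'(Q) = 63 - 24Q + 3Q^2 and AVC = VC/Q = 63 - 12Q + Q^2.
AVC is minimized where dAVC/dQ = -12 + 2Q = 0, at Q = 6; min AVC = 63 - 12·6 + 6^2 = $27.
With P < min AVC ($17 < $27), every unit sold adds to the loss.
Best response: produce nothing and absorb the $66 fixed cost.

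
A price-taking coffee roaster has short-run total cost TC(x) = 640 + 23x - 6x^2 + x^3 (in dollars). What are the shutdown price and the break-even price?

AVC = 23 - 6x + x^2; minimized at x = 3, giving min AVC = $14. That is the shutdown price.
ATC = 640/x + 23 - 6x + x^2. Setting dATC/dx = −640/x^2 − 6 + 2x = 0 gives x = 8 (since 2·8^3 − 6·8^2 = 640).
min ATC = 640/8 + 23 − 6·8 + 8^2 = $119. That is the break-even price.
For $14 ≤ P < $119 the firm produces at a loss; below $14 it shuts down.

Shutdown price = $14; break-even price = $119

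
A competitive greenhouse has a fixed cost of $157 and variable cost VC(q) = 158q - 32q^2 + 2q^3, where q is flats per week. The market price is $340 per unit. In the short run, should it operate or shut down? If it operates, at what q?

Variable cost is VC = 158q - 32q^2 + 2q^3, so AVC = VC/q = 158 - 32q + 2q^2 and MC = dTC/dq = 158 - 64q + 6q^2.
The AVC parabola has its vertex at q = 32/4 = 8, where AVC = 158 - 32·8 + 2·8^2 = $30.
Because $340 ≥ $30, revenue can cover variable cost; the firm operates.
Set P = MC: 340 = 158 - 64q + 6q^2 → -182 - 64q + 6q^2 = 0. The roots are q = -7/3 and q = 13; the profit-maximizing output is on the rising part of MC, so q* = 13.
Check: AVC at q = 13 is $80 ≤ P, so revenue covers variable cost.
Profit = P·q − TC = 340·13 − 1197 = $3223.

Produce at q = 13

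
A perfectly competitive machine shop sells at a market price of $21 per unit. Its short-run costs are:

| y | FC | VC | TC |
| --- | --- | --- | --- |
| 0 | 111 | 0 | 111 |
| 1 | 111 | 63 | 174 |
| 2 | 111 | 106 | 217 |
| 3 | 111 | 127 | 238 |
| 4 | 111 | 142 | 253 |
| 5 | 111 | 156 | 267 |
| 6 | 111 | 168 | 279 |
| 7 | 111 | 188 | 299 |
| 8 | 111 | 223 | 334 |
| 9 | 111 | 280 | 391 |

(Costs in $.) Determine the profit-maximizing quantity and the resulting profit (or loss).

Profit at each row (π = 21y − TC): y=0: -111; y=1: -153; y=2: -175; y=3: -175; y=4: -169; y=5: -162; y=6: -153; y=7: -152; y=8: -166; y=9: -202.
Profit is highest at y = 0. Equivalently, the lowest AVC in the table is 188/7 ≈ $26.86 at y = 7, and P = $21 falls below it — price never covers variable cost, so the firm shuts down and loses only its fixed cost.

y = 0 (shut down); profit = -$111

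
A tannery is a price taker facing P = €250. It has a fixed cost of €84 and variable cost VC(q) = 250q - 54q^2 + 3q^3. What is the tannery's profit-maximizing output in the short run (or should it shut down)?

From TC, MC = TC'(q) = 250 - 108q + 9q^2 and AVC = VC/q = 250 - 54q + 3q^2.
AVC hits its minimum where MC = AVC, at q = 9, giving min AVC = 250 - 54·9 + 3·9^2 = €7.
Because €250 ≥ €7, revenue can cover variable cost; the firm operates.
Solving P = MC: -108q + 9q^2 = 0 ⇒ q = 0 or 12. On the upward-sloping branch, q* = 12.
Check: AVC at q = 12 is €34 ≤ P, so revenue covers variable cost.
Profit = P·q − TC = 250·12 − 492 = €2508.

Produce at q = 12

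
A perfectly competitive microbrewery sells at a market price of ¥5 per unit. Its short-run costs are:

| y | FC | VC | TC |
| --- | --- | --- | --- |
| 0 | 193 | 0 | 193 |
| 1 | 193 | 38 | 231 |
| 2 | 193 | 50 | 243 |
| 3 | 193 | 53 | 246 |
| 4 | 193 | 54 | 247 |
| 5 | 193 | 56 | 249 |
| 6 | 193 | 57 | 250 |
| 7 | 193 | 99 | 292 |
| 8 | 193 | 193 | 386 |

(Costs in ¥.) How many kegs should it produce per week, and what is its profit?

y = 0 (shut down); profit = -¥193

Profit at each row (π = 5y − TC): y=0: -193; y=1: -226; y=2: -233; y=3: -231; y=4: -227; y=5: -224; y=6: -220; y=7: -257; y=8: -346.
Profit is highest at y = 0. Equivalently, the lowest AVC in the table is 57/6 ≈ ¥9.50 at y = 6, and P = ¥5 falls below it — price never covers variable cost, so the firm shuts down and loses only its fixed cost.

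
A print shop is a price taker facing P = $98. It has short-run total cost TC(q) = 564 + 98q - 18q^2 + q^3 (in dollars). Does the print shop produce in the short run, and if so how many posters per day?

Strip out fixed cost: VC = 98q - 18q^2 + q^3. Then AVC = 98 - 18q + q^2 and MC = 98 - 36q + 3q^2.
AVC is minimized where dAVC/dq = -18 + 2q = 0, at q = 9; min AVC = 98 - 18·9 + 9^2 = $17.
P = $98 exceeds min AVC = $17, so the firm stays open.
P = MC gives -36q + 3q^2 = 0, with roots 0 and 12. Take the larger (rising MC): q* = 12.
Check: AVC at q = 12 is $26 ≤ P, so revenue covers variable cost.
Profit = P·q − TC = 98·12 − 876 = $300.

Produce at q = 12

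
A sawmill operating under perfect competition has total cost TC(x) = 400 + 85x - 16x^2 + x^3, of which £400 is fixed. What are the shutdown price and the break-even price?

Shutdown price = min AVC. AVC = 85 - 16x + x^2, with vertex at x = 8 and minimum £21.
ATC = 400/x + 85 - 16x + x^2. Setting dATC/dx = −400/x^2 − 16 + 2x = 0 gives x = 10 (since 2·10^3 − 16·10^2 = 400).
min ATC = 400/10 + 85 − 16·10 + 10^2 = £65. That is the break-even price.
For £21 ≤ P < £65 the firm produces at a loss; below £21 it shuts down.

Shutdown price = £21; break-even price = £65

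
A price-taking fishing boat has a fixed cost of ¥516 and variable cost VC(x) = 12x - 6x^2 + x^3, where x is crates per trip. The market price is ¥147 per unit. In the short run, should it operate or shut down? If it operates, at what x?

Produce at x = 9

Strip out fixed cost: VC = 12x - 6x^2 + x^3. Then AVC = 12 - 6x + x^2 and MC = 12 - 12x + 3x^2.
AVC is minimized where dAVC/dx = -6 + 2x = 0, at x = 3; min AVC = 12 - 6·3 + 3^2 = ¥3.
P = ¥147 exceeds min AVC = ¥3, so the firm stays open.
P = MC gives -135 - 12x + 3x^2 = 0, with roots -5 and 9. Take the larger (rising MC): x* = 9.
Check: AVC at x = 9 is ¥39 ≤ P, so revenue covers variable cost.
Profit = P·x − TC = 147·9 − 867 = ¥456.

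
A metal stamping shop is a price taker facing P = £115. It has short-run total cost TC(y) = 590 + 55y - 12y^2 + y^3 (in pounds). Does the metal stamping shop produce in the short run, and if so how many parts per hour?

Variable cost is VC = 55y - 12y^2 + y^3, so AVC = VC/y = 55 - 12y + y^2 and MC = dTC/dy = 55 - 24y + 3y^2.
AVC is minimized where dAVC/dy = -12 + 2y = 0, at y = 6; min AVC = 55 - 12·6 + 6^2 = £19.
P = £115 exceeds min AVC = £19, so the firm stays open.
Set P = MC: 115 = 55 - 24y + 3y^2 → -60 - 24y + 3y^2 = 0. The roots are y = -2 and y = 10; the profit-maximizing output is on the rising part of MC, so y* = 10.
Check: AVC at y = 10 is £35 ≤ P, so revenue covers variable cost.
Profit = P·y − TC = 115·10 − 940 = £210.

Produce at y = 10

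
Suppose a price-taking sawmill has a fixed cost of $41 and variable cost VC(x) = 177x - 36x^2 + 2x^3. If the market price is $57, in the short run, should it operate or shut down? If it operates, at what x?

From TC, MC = TC'(x) = 177 - 72x + 6x^2 and AVC = VC/x = 177 - 36x + 2x^2.
AVC is minimized where dAVC/dx = -36 + 4x = 0, at x = 9; min AVC = 177 - 36·9 + 2·9^2 = $15.
Since P = $57 ≥ min AVC = $15, price covers variable cost and the firm should produce.
Set P = MC: 57 = 177 - 72x + 6x^2 → 120 - 72x + 6x^2 = 0. The roots are x = 2 and x = 10; the profit-maximizing output is on the rising part of MC, so x* = 10.
Check: AVC at x = 10 is $17 ≤ P, so revenue covers variable cost.
Profit = P·x − TC = 57·10 − 211 = $359.

Produce at x = 10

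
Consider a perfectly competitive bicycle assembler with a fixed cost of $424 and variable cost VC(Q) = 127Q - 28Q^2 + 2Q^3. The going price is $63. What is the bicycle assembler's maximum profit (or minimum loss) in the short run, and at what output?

AVC = 127 - 28Q + 2Q^2; min AVC = $29 at Q = 7. Since P = $63 ≥ min AVC, the firm produces.
With MC = 127 - 56Q + 6Q^2, P = MC on the upward-sloping part at Q* = 8.
TR = 63·8 = 504. TC = 424 + 248 = 672. Profit = 504 − 672 = -$168.
Shutting down would mean losing the fixed cost of $424, so operating at a loss of $168 is better by $256.

Profit = -$168 at Q = 8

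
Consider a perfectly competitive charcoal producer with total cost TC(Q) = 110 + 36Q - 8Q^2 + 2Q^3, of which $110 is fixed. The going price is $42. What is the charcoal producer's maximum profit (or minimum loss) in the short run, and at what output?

Profit = -$74 at Q = 3

AVC = 36 - 8Q + 2Q^2 has its minimum $28 at Q = 2; price $42 clears that bar, so the firm operates.
MC = 36 - 16Q + 6Q^2. Setting P = MC and taking the root on the rising branch gives Q* = 3.
TR = 42·3 = 126. TC = 110 + 90 = 200. Profit = 126 − 200 = -$74.
Shutting down would mean losing the fixed cost of $110, so operating at a loss of $74 is better by $36.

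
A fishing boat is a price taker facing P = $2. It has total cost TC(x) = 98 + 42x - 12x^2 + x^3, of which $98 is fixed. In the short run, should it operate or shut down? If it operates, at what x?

Variable cost is VC = 42x - 12x^2 + x^3, so AVC = VC/x = 42 - 12x + x^2 and MC = dTC/dx = 42 - 24x + 3x^2.
AVC is minimized where dAVC/dx = -12 + 2x = 0, at x = 6; min AVC = 42 - 12·6 + 6^2 = $6.
P = $2 lies below min AVC = $6; no output level covers variable cost.
Shutting down limits the loss to fixed cost, $98.

Shut down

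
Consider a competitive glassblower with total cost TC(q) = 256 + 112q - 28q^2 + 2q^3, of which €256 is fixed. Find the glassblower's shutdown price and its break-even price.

Shutdown price = min AVC. AVC = 112 - 28q + 2q^2, with vertex at q = 7 and minimum €14.
ATC = 256/q + 112 - 28q + 2q^2. Setting dATC/dq = −256/q^2 − 28 + 4q = 0 gives q = 8 (since 4·8^3 − 28·8^2 = 256).
min ATC = 256/8 + 112 − 28·8 + 2·8^2 = €48. That is the break-even price.
Between these two prices the firm operates at a loss; above €48 it earns a profit.

Shutdown price = €14; break-even price = €48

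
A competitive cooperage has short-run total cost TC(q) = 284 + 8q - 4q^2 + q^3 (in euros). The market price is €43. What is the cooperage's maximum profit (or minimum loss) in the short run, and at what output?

AVC = 8 - 4q + q^2 has its minimum €4 at q = 2; price €43 clears that bar, so the firm operates.
With MC = 8 - 8q + 3q^2, P = MC on the upward-sloping part at q* = 5.
TR = 43·5 = 215. TC = 284 + 65 = 349. Profit = 215 − 349 = -€134.
Shutting down would mean losing the fixed cost of €284, so operating at a loss of €134 is better by €150.

Profit = -€134 at q = 5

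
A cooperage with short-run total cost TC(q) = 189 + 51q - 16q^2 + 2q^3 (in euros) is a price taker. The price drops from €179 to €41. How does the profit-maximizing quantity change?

Output falls from 8 to 5

MC = 51 - 32q + 6q^2; the shutdown threshold is min AVC = €19 (at q = 4).
At P = €179 ≥ min AVC, set P = MC on the rising branch: q = 8.
At P = €41 ≥ min AVC, set P = MC: q = 5. The firm stays open but cuts output.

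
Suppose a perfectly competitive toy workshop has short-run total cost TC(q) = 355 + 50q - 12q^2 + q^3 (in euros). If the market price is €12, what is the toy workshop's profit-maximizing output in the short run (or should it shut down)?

Strip out fixed cost: VC = 50q - 12q^2 + q^3. Then AVC = 50 - 12q + q^2 and MC = 50 - 24q + 3q^2.
AVC hits its minimum where MC = AVC, at q = 6, giving min AVC = 50 - 12·6 + 6^2 = €14.
P = €12 lies below min AVC = €14; no output level covers variable cost.
Shutting down limits the loss to fixed cost, €355.

Shut down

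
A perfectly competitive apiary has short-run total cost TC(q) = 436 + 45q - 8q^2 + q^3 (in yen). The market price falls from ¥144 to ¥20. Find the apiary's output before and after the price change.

Output falls from 9 to 0 (the firm shuts down)

AVC = 45 - 8q + q^2, minimized at q = 4 where min AVC = ¥29. MC = 45 - 16q + 3q^2.
With P = ¥144 above the shutdown price, P = MC gives q = 9.
At P = ¥20 < min AVC = ¥29, price no longer covers variable cost at any output, so the firm shuts down: q = 0.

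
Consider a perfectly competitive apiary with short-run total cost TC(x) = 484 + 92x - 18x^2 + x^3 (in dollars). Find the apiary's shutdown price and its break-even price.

AVC = 92 - 18x + x^2; minimized at x = 9, giving min AVC = $11. That is the shutdown price.
ATC = 484/x + 92 - 18x + x^2. Setting dATC/dx = −484/x^2 − 18 + 2x = 0 gives x = 11 (since 2·11^3 − 18·11^2 = 484).
min ATC = 484/11 + 92 − 18·11 + 11^2 = $59. That is the break-even price.
For $11 ≤ P < $59 the firm produces at a loss; below $11 it shuts down.

Shutdown price = $11; break-even price = $59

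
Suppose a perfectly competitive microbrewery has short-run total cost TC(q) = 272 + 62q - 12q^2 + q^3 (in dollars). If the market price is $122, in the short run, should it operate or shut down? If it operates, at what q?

From TC, MC = TC'(q) = 62 - 24q + 3q^2 and AVC = VC/q = 62 - 12q + q^2.
AVC hits its minimum where MC = AVC, at q = 6, giving min AVC = 62 - 12·6 + 6^2 = $26.
Since P = $122 ≥ min AVC = $26, price covers variable cost and the firm should produce.
P = MC gives -60 - 24q + 3q^2 = 0, with roots -2 and 10. Take the larger (rising MC): q* = 10.
Check: AVC at q = 10 is $42 ≤ P, so revenue covers variable cost.
Profit = P·q − TC = 122·10 − 692 = $528.

Produce at q = 10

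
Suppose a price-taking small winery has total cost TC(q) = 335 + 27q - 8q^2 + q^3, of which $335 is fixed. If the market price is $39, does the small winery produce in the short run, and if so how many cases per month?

From TC, MC = TC'(q) = 27 - 16q + 3q^2 and AVC = VC/q = 27 - 8q + q^2.
The AVC parabola has its vertex at q = 8/2 = 4, where AVC = 27 - 8·4 + 4^2 = $11.
Because $39 ≥ $11, revenue can cover variable cost; the firm operates.
Solving P = MC: -12 - 16q + 3q^2 = 0 ⇒ q = -2/3 or 6. On the upward-sloping branch, q* = 6.
Check: AVC at q = 6 is $15 ≤ P, so revenue covers variable cost.
Profit = P·q − TC = 39·6 − 425 = -$191, a loss, but smaller than the $335 fixed cost the firm would lose by shutting down.

Produce at q = 6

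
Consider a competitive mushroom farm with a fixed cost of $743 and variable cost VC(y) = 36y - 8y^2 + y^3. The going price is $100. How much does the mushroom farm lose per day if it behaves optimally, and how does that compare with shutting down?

Profit = -$231 at y = 8

AVC = 36 - 8y + y^2 has its minimum $20 at y = 4; price $100 clears that bar, so the firm operates.
MC = 36 - 16y + 3y^2. Setting P = MC and taking the root on the rising branch gives y* = 8.
TR = 100·8 = 800. TC = 743 + 288 = 1031. Profit = 800 − 1031 = -$231.
That loss of $231 beats the $743 the firm would lose by shutting down; producing recovers $512 of fixed cost.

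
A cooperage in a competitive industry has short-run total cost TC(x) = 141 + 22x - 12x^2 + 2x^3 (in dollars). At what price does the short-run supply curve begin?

$4 per unit

Short-run supply begins at min AVC. From VC = 22x - 12x^2 + 2x^3, AVC = 22 - 12x + 2x^2.
dAVC/dx = -12 + 4x = 0 gives x = 3. min AVC = 22 - 12·3 + 2·3^2 = 4.
The firm shuts down for any P below $4.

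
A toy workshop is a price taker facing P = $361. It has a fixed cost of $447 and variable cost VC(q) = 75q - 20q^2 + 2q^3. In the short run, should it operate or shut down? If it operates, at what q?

Produce at q = 11

Strip out fixed cost: VC = 75q - 20q^2 + 2q^3. Then AVC = 75 - 20q + 2q^2 and MC = 75 - 40q + 6q^2.
The AVC parabola has its vertex at q = 20/4 = 5, where AVC = 75 - 20·5 + 2·5^2 = $25.
Because $361 ≥ $25, revenue can cover variable cost; the firm operates.
P = MC gives -286 - 40q + 6q^2 = 0, with roots -13/3 and 11. Take the larger (rising MC): q* = 11.
Check: AVC at q = 11 is $97 ≤ P, so revenue covers variable cost.
Profit = P·q − TC = 361·11 − 1514 = $2457.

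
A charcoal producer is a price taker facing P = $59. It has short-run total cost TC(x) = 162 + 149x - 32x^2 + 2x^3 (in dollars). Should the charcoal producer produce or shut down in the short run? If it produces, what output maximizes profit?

From TC, MC = TC'(x) = 149 - 64x + 6x^2 and AVC = VC/x = 149 - 32x + 2x^2.
The AVC parabola has its vertex at x = 32/4 = 8, where AVC = 149 - 32·8 + 2·8^2 = $21.
Because $59 ≥ $21, revenue can cover variable cost; the firm operates.
Set P = MC: 59 = 149 - 64x + 6x^2 → 90 - 64x + 6x^2 = 0. The roots are x = 5/3 and x = 9; the profit-maximizing output is on the rising part of MC, so x* = 9.
Check: AVC at x = 9 is $23 ≤ P, so revenue covers variable cost.
Profit = P·x − TC = 59·9 − 369 = $162.

Produce at x = 9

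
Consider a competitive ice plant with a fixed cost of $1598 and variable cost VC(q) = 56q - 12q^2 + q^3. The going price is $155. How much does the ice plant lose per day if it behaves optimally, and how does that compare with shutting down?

Profit = -$388 at q = 11

AVC = 56 - 12q + q^2 has its minimum $20 at q = 6; price $155 clears that bar, so the firm operates.
With MC = 56 - 24q + 3q^2, P = MC on the upward-sloping part at q* = 11.
TR = 155·11 = 1705. TC = 1598 + 495 = 2093. Profit = 1705 − 2093 = -$388.
That loss of $388 beats the $1598 the firm would lose by shutting down; producing recovers $1210 of fixed cost.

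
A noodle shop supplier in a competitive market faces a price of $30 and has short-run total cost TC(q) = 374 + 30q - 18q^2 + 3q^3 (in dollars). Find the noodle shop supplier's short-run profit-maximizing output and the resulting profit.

AVC = 30 - 18q + 3q^2; min AVC = $3 at q = 3. Since P = $30 ≥ min AVC, the firm produces.
MC = 30 - 36q + 9q^2. Setting P = MC and taking the root on the rising branch gives q* = 4.
TR = 30·4 = 120. TC = 374 + 24 = 398. Profit = 120 − 398 = -$278.
Shutting down would mean losing the fixed cost of $374, so operating at a loss of $278 is better by $96.

Profit = -$278 at q = 4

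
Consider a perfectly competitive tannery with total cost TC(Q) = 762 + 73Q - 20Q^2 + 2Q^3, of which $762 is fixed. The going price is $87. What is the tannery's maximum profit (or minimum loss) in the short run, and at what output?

Profit = -$370 at Q = 7

AVC = 73 - 20Q + 2Q^2; min AVC = $23 at Q = 5. Since P = $87 ≥ min AVC, the firm produces.
With MC = 73 - 40Q + 6Q^2, P = MC on the upward-sloping part at Q* = 7.
TR = 87·7 = 609. TC = 762 + 217 = 979. Profit = 609 − 979 = -$370.
Shutting down would mean losing the fixed cost of $762, so operating at a loss of $370 is better by $392.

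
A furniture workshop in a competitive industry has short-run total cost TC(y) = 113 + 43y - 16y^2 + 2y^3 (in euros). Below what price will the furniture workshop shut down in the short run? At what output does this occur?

The firm shuts down when price falls below the minimum of average variable cost. AVC = VC/y = 43 - 16y + 2y^2.
dAVC/dy = -16 + 4y = 0 gives y = 4. min AVC = 43 - 16·4 + 2·4^2 = 11.
For P < €11 the firm produces nothing.

€11 per unit, at y = 4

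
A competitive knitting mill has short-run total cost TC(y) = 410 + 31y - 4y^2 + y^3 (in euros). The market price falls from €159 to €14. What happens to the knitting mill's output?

MC = 31 - 8y + 3y^2; the shutdown threshold is min AVC = €27 (at y = 2).
At P = €159 ≥ min AVC, set P = MC on the rising branch: y = 8.
At P = €14 < min AVC = €27, price no longer covers variable cost at any output, so the firm shuts down: y = 0.

Output falls from 8 to 0 (the firm shuts down)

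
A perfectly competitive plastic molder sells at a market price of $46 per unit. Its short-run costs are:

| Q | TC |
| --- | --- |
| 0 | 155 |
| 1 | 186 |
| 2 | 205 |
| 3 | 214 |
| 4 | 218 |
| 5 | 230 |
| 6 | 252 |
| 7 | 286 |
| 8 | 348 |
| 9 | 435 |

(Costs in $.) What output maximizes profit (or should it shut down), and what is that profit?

Compute π = P·Q − TC at each output: Q=0: -155; Q=1: -140; Q=2: -113; Q=3: -76; Q=4: -34; Q=5: 0; Q=6: 24; Q=7: 36; Q=8: 20; Q=9: -21.
Profit is maximized at Q = 7. AVC there is 131/7 = $18.71 ≤ P, so producing beats shutting down (which would give -$155).

Q = 7; profit = $36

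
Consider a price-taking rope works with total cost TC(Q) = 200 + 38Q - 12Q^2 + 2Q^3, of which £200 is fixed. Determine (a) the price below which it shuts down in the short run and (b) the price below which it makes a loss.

Shutdown price = £20; break-even price = £68

Shutdown price = min AVC. AVC = 38 - 12Q + 2Q^2, with vertex at Q = 3 and minimum £20.
ATC = 200/Q + 38 - 12Q + 2Q^2. Setting dATC/dQ = −200/Q^2 − 12 + 4Q = 0 gives Q = 5 (since 4·5^3 − 12·5^2 = 200).
min ATC = 200/5 + 38 − 12·5 + 2·5^2 = £68. That is the break-even price.
Between these two prices the firm operates at a loss; above £68 it earns a profit.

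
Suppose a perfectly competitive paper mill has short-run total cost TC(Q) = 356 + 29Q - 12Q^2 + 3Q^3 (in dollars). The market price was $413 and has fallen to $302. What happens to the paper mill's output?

Output falls from 8 to 7

AVC = 29 - 12Q + 3Q^2, minimized at Q = 2 where min AVC = $17. MC = 29 - 24Q + 9Q^2.
With P = $413 above the shutdown price, P = MC gives Q = 8.
At P = $302 ≥ min AVC, set P = MC: Q = 7. The firm stays open but cuts output.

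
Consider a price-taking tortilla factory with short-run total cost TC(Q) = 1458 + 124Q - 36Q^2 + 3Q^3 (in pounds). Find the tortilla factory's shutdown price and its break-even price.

AVC = 124 - 36Q + 3Q^2; minimized at Q = 6, giving min AVC = £16. That is the shutdown price.
ATC = 1458/Q + 124 - 36Q + 3Q^2. Setting dATC/dQ = −1458/Q^2 − 36 + 6Q = 0 gives Q = 9 (since 6·9^3 − 36·9^2 = 1458).
min ATC = 1458/9 + 124 − 36·9 + 3·9^2 = £205. That is the break-even price.
Between these two prices the firm operates at a loss; above £205 it earns a profit.

Shutdown price = £16; break-even price = £205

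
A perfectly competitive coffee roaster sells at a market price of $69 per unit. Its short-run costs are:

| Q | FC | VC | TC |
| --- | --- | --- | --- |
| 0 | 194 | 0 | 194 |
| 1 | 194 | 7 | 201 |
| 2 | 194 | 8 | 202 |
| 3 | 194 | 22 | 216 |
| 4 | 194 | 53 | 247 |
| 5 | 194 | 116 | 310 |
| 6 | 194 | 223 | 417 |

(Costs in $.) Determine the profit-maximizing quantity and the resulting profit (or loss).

Q = 5; profit = $35

Tabulate TR − TC: Q=0: -194; Q=1: -132; Q=2: -64; Q=3: -9; Q=4: 29; Q=5: 35; Q=6: -3.
Profit is maximized at Q = 5. AVC there is 116/5 = $23.20 ≤ P, so producing beats shutting down (which would give -$194).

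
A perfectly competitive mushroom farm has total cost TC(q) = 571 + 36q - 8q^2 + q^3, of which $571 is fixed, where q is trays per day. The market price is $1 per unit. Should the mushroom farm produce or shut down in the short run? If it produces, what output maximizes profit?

From TC, MC = TC'(q) = 36 - 16q + 3q^2 and AVC = VC/q = 36 - 8q + q^2.
AVC hits its minimum where MC = AVC, at q = 4, giving min AVC = 36 - 8·4 + 4^2 = $20.
With P < min AVC ($1 < $20), every unit sold adds to the loss.
The firm minimizes its loss by shutting down and losing only its fixed cost of $571.

Shut down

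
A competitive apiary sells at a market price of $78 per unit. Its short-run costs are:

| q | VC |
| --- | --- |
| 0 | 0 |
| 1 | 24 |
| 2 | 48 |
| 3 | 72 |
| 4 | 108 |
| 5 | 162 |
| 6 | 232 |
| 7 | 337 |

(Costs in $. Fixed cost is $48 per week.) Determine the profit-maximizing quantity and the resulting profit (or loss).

q = 6; profit = $188

Tabulate TR − TC: q=0: -48; q=1: 6; q=2: 60; q=3: 114; q=4: 156; q=5: 180; q=6: 188; q=7: 161.
Profit is maximized at q = 6. AVC there is 232/6 = $38.67 ≤ P, so producing beats shutting down (which would give -$48).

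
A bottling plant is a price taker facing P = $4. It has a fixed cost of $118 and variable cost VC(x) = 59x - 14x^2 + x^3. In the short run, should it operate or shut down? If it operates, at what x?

Variable cost is VC = 59x - 14x^2 + x^3, so AVC = VC/x = 59 - 14x + x^2 and MC = dTC/dx = 59 - 28x + 3x^2.
The AVC parabola has its vertex at x = 14/2 = 7, where AVC = 59 - 14·7 + 7^2 = $10.
With P < min AVC ($4 < $10), every unit sold adds to the loss.
Best response: produce nothing and absorb the $118 fixed cost.

Shut down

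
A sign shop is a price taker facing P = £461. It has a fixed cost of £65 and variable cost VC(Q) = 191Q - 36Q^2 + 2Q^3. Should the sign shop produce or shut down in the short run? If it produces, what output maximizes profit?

Produce at Q = 15

From TC, MC = TC'(Q) = 191 - 72Q + 6Q^2 and AVC = VC/Q = 191 - 36Q + 2Q^2.
AVC is minimized where dAVC/dQ = -36 + 4Q = 0, at Q = 9; min AVC = 191 - 36·9 + 2·9^2 = £29.
Because £461 ≥ £29, revenue can cover variable cost; the firm operates.
Solving P = MC: -270 - 72Q + 6Q^2 = 0 ⇒ Q = -3 or 15. On the upward-sloping branch, Q* = 15.
Check: AVC at Q = 15 is £101 ≤ P, so revenue covers variable cost.
Profit = P·Q − TC = 461·15 − 1580 = £5335.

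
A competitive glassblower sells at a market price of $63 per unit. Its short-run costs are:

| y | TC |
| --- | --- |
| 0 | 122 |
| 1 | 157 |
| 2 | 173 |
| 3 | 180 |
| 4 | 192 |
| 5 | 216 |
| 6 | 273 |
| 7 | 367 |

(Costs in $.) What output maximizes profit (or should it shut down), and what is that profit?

y = 6; profit = $105

Profit at each row (π = 63y − TC): y=0: -122; y=1: -94; y=2: -47; y=3: 9; y=4: 60; y=5: 99; y=6: 105; y=7: 74.
Profit is maximized at y = 6. AVC there is 151/6 = $25.17 ≤ P, so producing beats shutting down (which would give -$122).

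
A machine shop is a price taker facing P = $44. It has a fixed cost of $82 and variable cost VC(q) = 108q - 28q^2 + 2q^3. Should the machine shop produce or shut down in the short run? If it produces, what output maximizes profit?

Strip out fixed cost: VC = 108q - 28q^2 + 2q^3. Then AVC = 108 - 28q + 2q^2 and MC = 108 - 56q + 6q^2.
AVC hits its minimum where MC = AVC, at q = 7, giving min AVC = 108 - 28·7 + 2·7^2 = $10.
Because $44 ≥ $10, revenue can cover variable cost; the firm operates.
Set P = MC: 44 = 108 - 56q + 6q^2 → 64 - 56q + 6q^2 = 0. The roots are q = 4/3 and q = 8; the profit-maximizing output is on the rising part of MC, so q* = 8.
Check: AVC at q = 8 is $12 ≤ P, so revenue covers variable cost.
Profit = P·q − TC = 44·8 − 178 = $174.

Produce at q = 8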